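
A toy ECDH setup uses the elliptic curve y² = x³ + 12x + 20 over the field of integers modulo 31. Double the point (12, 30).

(1, 8)

tangent at (12, 30): λ = (3·12² + 12)/(2·30) ≡ 10/29. 29⁻¹ ≡ 15 (mod 31) since 29·15 = 435 ≡ 1, so λ ≡ 10·15 ≡ 26.
  x = λ² - 12 - 12 = 676 - 24 ≡ 1; y = λ·(12 - 1) - 30 ≡ 8. → (1, 8)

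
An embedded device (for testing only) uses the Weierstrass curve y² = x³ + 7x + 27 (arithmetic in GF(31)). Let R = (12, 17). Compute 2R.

(27, 20)

tangent at (12, 17): λ = (3·12² + 7)/(2·17) ≡ 5/3. 3⁻¹ ≡ 21 (mod 31), so λ ≡ 5·21 ≡ 12.
  x = λ² - 12 - 12 = 144 - 24 ≡ 27; y = λ·(12 - 27) - 17 ≡ 20. → (27, 20)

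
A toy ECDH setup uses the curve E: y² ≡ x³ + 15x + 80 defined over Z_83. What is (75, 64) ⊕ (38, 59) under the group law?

(3, 22)

(75, 64) + (38, 59). λ = (59 - 64)/(38 - 75) ≡ 78/46 mod 83. 46⁻¹ ≡ 74 (mod 83), so λ ≡ 45.
  x = λ² - 75 - 38 = 2025 - 113 ≡ 3; y = λ·(75 - 3) - 64 ≡ 22. → (3, 22)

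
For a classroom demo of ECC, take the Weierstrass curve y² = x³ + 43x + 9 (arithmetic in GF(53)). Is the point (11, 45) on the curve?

yes

y² = 45² ≡ 11; x³ + 43x + 9 = 1813 ≡ 11 (mod 53). 11 = 11.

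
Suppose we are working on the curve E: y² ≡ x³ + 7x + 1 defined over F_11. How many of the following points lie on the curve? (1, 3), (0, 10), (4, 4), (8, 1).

3

(1, 3): 3² ≡ 9, rhs ≡ 9 → on.
(0, 10): 10² ≡ 1, rhs ≡ 1 → on.
(4, 4): 4² ≡ 5, rhs ≡ 5 → on.
(8, 1): 1² ≡ 1, rhs ≡ 8 → off.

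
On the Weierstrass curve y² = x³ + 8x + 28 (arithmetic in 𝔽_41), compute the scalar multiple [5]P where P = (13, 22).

Repeated addition: build up to 5P.
2P: tangent at (13, 22): λ = (3·13² + 8)/(2·22) ≡ 23/3. 3⁻¹ ≡ 14 (mod 41), so λ ≡ 23·14 ≡ 35.
  x = λ² - 13 - 13 = 1225 - 26 ≡ 10; y = λ·(13 - 10) - 22 ≡ 1. → (10, 1)
3P: (10, 1) + (13, 22). λ = (22 - 1)/(13 - 10) ≡ 21/3 mod 41. 3⁻¹ ≡ 14 (mod 41) since 3·14 = 42 ≡ 1, so λ ≡ 7.
  x = λ² - 10 - 13 = 49 - 23 ≡ 26; y = λ·(10 - 26) - 1 ≡ 10. → (26, 10)
4P: (26, 10) + (13, 22). λ = (22 - 10)/(13 - 26) ≡ 12/28 mod 41. 28⁻¹ ≡ 22 (mod 41), so λ ≡ 18.
  x = λ² - 26 - 13 = 324 - 39 ≡ 39; y = λ·(26 - 39) - 10 ≡ 2. → (39, 2)
5P: (39, 2) + (13, 22). λ = (22 - 2)/(13 - 39) ≡ 20/15 mod 41. 15⁻¹ ≡ 11 (mod 41), so λ ≡ 15.
  x = λ² - 39 - 13 = 225 - 52 ≡ 9; y = λ·(39 - 9) - 2 ≡ 38. → (9, 38)

(9, 38)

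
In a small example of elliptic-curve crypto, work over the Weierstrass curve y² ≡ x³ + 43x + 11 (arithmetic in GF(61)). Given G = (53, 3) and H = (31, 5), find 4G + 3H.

First 4G:
Repeated addition: build up to 4G.
2G: tangent at (53, 3): λ = (3·53² + 43)/(2·3) ≡ 52/6. 6⁻¹ ≡ 51 (mod 61), so λ ≡ 52·51 ≡ 29.
  x = λ² - 53 - 53 = 841 - 106 ≡ 3; y = λ·(53 - 3) - 3 ≡ 44. → (3, 44)
3G: (3, 44) + (53, 3). λ = (3 - 44)/(53 - 3) ≡ 20/50 mod 61. 50⁻¹ ≡ 11 (mod 61), so λ ≡ 37.
  x = λ² - 3 - 53 = 1369 - 56 ≡ 32; y = λ·(3 - 32) - 44 ≡ 42. → (32, 42)
4G: (32, 42) + (53, 3). λ = (3 - 42)/(53 - 32) ≡ 22/21 mod 61. 21⁻¹ ≡ 32 (mod 61), so λ ≡ 33.
  x = λ² - 32 - 53 = 1089 - 85 ≡ 28; y = λ·(32 - 28) - 42 ≡ 29. → (28, 29)
4G = (28, 29).
Next 3H:
Repeated addition: build up to 3H.
2H: tangent at (31, 5): λ = (3·31² + 43)/(2·5) ≡ 59/10. 10⁻¹ ≡ 55 (mod 61) since 10·55 = 550 ≡ 1, so λ ≡ 59·55 ≡ 12.
  x = λ² - 31 - 31 = 144 - 62 ≡ 21; y = λ·(31 - 21) - 5 ≡ 54. → (21, 54)
3H: (21, 54) + (31, 5). λ = (5 - 54)/(31 - 21) ≡ 12/10 mod 61. 10⁻¹ ≡ 55 (mod 61), so λ ≡ 50.
  x = λ² - 21 - 31 = 2500 - 52 ≡ 8; y = λ·(21 - 8) - 54 ≡ 47. → (8, 47)
3H = (8, 47).
Finally 4G + 3H:
(28, 29) + (8, 47). λ = (47 - 29)/(8 - 28) ≡ 18/41 mod 61. 41⁻¹ ≡ 3 (mod 61), so λ ≡ 54.
  x = λ² - 28 - 8 = 2916 - 36 ≡ 13; y = λ·(28 - 13) - 29 ≡ 49. → (13, 49)

(13, 49)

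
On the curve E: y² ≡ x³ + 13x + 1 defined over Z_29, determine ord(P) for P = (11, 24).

9

2P: tangent at (11, 24): λ = (3·11² + 13)/(2·24) ≡ 28/19. 19⁻¹ ≡ 26 (mod 29) since 19·26 = 494 ≡ 1, so λ ≡ 28·26 ≡ 3.
  x = λ² - 11 - 11 = 9 - 22 ≡ 16; y = λ·(11 - 16) - 24 ≡ 19. → (16, 19)
3P: (16, 19) + (11, 24). λ = (24 - 19)/(11 - 16) ≡ 5/24 mod 29. 24⁻¹ ≡ 23 (mod 29) since 24·23 = 552 ≡ 1, so λ ≡ 28.
  x = λ² - 16 - 11 = 784 - 27 ≡ 3; y = λ·(16 - 3) - 19 ≡ 26. → (3, 26)
4P: (3, 26) + (11, 24). λ = (24 - 26)/(11 - 3) ≡ 27/8 mod 29. 8⁻¹ ≡ 11 (mod 29) since 8·11 = 88 ≡ 1, so λ ≡ 7.
  x = λ² - 3 - 11 = 49 - 14 ≡ 6; y = λ·(3 - 6) - 26 ≡ 11. → (6, 11)
5P: (6, 11) + (11, 24). λ = (24 - 11)/(11 - 6) ≡ 13/5 mod 29. 5⁻¹ ≡ 6 (mod 29), so λ ≡ 20.
  x = λ² - 6 - 11 = 400 - 17 ≡ 6; y = λ·(6 - 6) - 11 ≡ 18. → (6, 18)
6P: (6, 18) + (11, 24). λ = (24 - 18)/(11 - 6) ≡ 6/5 mod 29. 5⁻¹ ≡ 6 (mod 29), so λ ≡ 7.
  x = λ² - 6 - 11 = 49 - 17 ≡ 3; y = λ·(6 - 3) - 18 ≡ 3. → (3, 3)
7P: (3, 3) + (11, 24). λ = (24 - 3)/(11 - 3) ≡ 21/8 mod 29. 8⁻¹ ≡ 11 (mod 29), so λ ≡ 28.
  x = λ² - 3 - 11 = 784 - 14 ≡ 16; y = λ·(3 - 16) - 3 ≡ 10. → (16, 10)
8P: (16, 10) + (11, 24). λ = (24 - 10)/(11 - 16) ≡ 14/24 mod 29. 24⁻¹ ≡ 23 (mod 29) since 24·23 = 552 ≡ 1, so λ ≡ 3.
  x = λ² - 16 - 11 = 9 - 27 ≡ 11; y = λ·(16 - 11) - 10 ≡ 5. → (11, 5)
9P: (11, 5) + (11, 24): same x and y₁ ≡ -y₂, so the sum is the point at infinity.
9P = the point at infinity, so the order is 9.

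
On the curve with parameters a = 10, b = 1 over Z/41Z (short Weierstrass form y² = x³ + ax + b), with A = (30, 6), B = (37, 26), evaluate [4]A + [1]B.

First 4A:
Repeated addition: build up to 4A.
2A: tangent at (30, 6): λ = (3·30² + 10)/(2·6) ≡ 4/12. 12⁻¹ ≡ 24 (mod 41) since 12·24 = 288 ≡ 1, so λ ≡ 4·24 ≡ 14.
  x = λ² - 30 - 30 = 196 - 60 ≡ 13; y = λ·(30 - 13) - 6 ≡ 27. → (13, 27)
3A: (13, 27) + (30, 6). λ = (6 - 27)/(30 - 13) ≡ 20/17 mod 41. 17⁻¹ ≡ 29 (mod 41) since 17·29 = 493 ≡ 1, so λ ≡ 6.
  x = λ² - 13 - 30 = 36 - 43 ≡ 34; y = λ·(13 - 34) - 27 ≡ 11. → (34, 11)
4A: (34, 11) + (30, 6). λ = (6 - 11)/(30 - 34) ≡ 36/37 mod 41. 37⁻¹ ≡ 10 (mod 41) since 37·10 = 370 ≡ 1, so λ ≡ 32.
  x = λ² - 34 - 30 = 1024 - 64 ≡ 17; y = λ·(34 - 17) - 11 ≡ 0. → (17, 0)
4A = (17, 0).
Finally 4A + B:
(17, 0) + (37, 26). λ = (26 - 0)/(37 - 17) ≡ 26/20 mod 41. 20⁻¹ ≡ 39 (mod 41), so λ ≡ 30.
  x = λ² - 17 - 37 = 900 - 54 ≡ 26; y = λ·(17 - 26) - 0 ≡ 17. → (26, 17)

(26, 17)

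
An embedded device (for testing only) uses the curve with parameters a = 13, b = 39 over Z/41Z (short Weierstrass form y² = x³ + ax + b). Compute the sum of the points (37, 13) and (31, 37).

(37, 13) + (31, 37). λ = (37 - 13)/(31 - 37) ≡ 24/35 mod 41. 35⁻¹ ≡ 34 (mod 41), so λ ≡ 37.
  x = λ² - 37 - 31 = 1369 - 68 ≡ 30; y = λ·(37 - 30) - 13 ≡ 0. → (30, 0)

(30, 0)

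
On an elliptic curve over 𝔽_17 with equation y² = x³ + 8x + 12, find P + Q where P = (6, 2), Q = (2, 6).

(10, 2)

(6, 2) + (2, 6). λ = (6 - 2)/(2 - 6) ≡ 4/13 mod 17. 13⁻¹ ≡ 4 (mod 17) since 13·4 = 52 ≡ 1, so λ ≡ 16.
  x = λ² - 6 - 2 = 256 - 8 ≡ 10; y = λ·(6 - 10) - 2 ≡ 2. → (10, 2)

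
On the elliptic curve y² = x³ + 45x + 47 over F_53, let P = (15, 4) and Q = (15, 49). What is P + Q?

The two points share x = 15 and their y-coordinates satisfy 4 + 49 ≡ 0 (mod 53), so they are inverses. Their sum is O.

O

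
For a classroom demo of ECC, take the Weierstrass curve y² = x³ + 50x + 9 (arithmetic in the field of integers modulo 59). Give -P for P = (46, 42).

(46, 17)

-(46, 42) = (46, -42 mod 59) = (46, 17).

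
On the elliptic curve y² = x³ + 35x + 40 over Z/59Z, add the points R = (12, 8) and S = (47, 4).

(12, 8) + (47, 4). λ = (4 - 8)/(47 - 12) ≡ 55/35 mod 59. 35⁻¹ ≡ 27 (mod 59), so λ ≡ 10.
  x = λ² - 12 - 47 = 100 - 59 ≡ 41; y = λ·(12 - 41) - 8 ≡ 56. → (41, 56)

(41, 56)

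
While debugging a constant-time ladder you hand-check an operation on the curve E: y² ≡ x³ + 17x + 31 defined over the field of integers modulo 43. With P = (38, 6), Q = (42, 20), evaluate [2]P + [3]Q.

(0, 26)

First 2P:
Repeated addition: build up to 2P.
2P: tangent at (38, 6): λ = (3·38² + 17)/(2·6) ≡ 6/12. 12⁻¹ ≡ 18 (mod 43) since 12·18 = 216 ≡ 1, so λ ≡ 6·18 ≡ 22.
  x = λ² - 38 - 38 = 484 - 76 ≡ 21; y = λ·(38 - 21) - 6 ≡ 24. → (21, 24)
2P = (21, 24).
Next 3Q:
Repeated addition: build up to 3Q.
2Q: tangent at (42, 20): λ = (3·42² + 17)/(2·20) ≡ 20/40. 40⁻¹ ≡ 14 (mod 43), so λ ≡ 20·14 ≡ 22.
  x = λ² - 42 - 42 = 484 - 84 ≡ 13; y = λ·(42 - 13) - 20 ≡ 16. → (13, 16)
3Q: (13, 16) + (42, 20). λ = (20 - 16)/(42 - 13) ≡ 4/29 mod 43. 29⁻¹ ≡ 3 (mod 43), so λ ≡ 12.
  x = λ² - 13 - 42 = 144 - 55 ≡ 3; y = λ·(13 - 3) - 16 ≡ 18. → (3, 18)
3Q = (3, 18).
Finally 2P + 3Q:
(21, 24) + (3, 18). λ = (18 - 24)/(3 - 21) ≡ 37/25 mod 43. 25⁻¹ ≡ 31 (mod 43) since 25·31 = 775 ≡ 1, so λ ≡ 29.
  x = λ² - 21 - 3 = 841 - 24 ≡ 0; y = λ·(21 - 0) - 24 ≡ 26. → (0, 26)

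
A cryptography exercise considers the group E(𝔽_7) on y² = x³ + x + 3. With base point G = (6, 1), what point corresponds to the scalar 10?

Repeated addition: build up to 10G.
2G: tangent at (6, 1): λ = (3·6² + 1)/(2·1) ≡ 4/2. 2⁻¹ ≡ 4 (mod 7), so λ ≡ 4·4 ≡ 2.
  x = λ² - 6 - 6 = 4 - 12 ≡ 6; y = λ·(6 - 6) - 1 ≡ 6. → (6, 6)
3G: (6, 6) + (6, 1): same x and y₁ ≡ -y₂, so the sum is the point at infinity.
4G: the point at infinity + (6, 1) = (6, 1) (identity).
5G: tangent at (6, 1): λ = (3·6² + 1)/(2·1) ≡ 4/2. 2⁻¹ ≡ 4 (mod 7) since 2·4 = 8 ≡ 1, so λ ≡ 4·4 ≡ 2.
  x = λ² - 6 - 6 = 4 - 12 ≡ 6; y = λ·(6 - 6) - 1 ≡ 6. → (6, 6)
6G: (6, 6) + (6, 1): same x and y₁ ≡ -y₂, so the sum is the point at infinity.
7G: the point at infinity + (6, 1) = (6, 1) (identity).
8G: tangent at (6, 1): λ = (3·6² + 1)/(2·1) ≡ 4/2. 2⁻¹ ≡ 4 (mod 7) since 2·4 = 8 ≡ 1, so λ ≡ 4·4 ≡ 2.
  x = λ² - 6 - 6 = 4 - 12 ≡ 6; y = λ·(6 - 6) - 1 ≡ 6. → (6, 6)
9G: (6, 6) + (6, 1): same x and y₁ ≡ -y₂, so the sum is the point at infinity.
10G: the point at infinity + (6, 1) = (6, 1) (identity).

(6, 1)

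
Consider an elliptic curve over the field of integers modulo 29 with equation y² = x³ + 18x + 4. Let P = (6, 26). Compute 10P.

(9, 24)

Double-and-add on 10 = (1010)₂. Start with P = (6, 26) for the leading 1-bit.
double: tangent at (6, 26): λ = (3·6² + 18)/(2·26) ≡ 10/23. 23⁻¹ ≡ 24 (mod 29), so λ ≡ 10·24 ≡ 8.
  x = λ² - 6 - 6 = 64 - 12 ≡ 23; y = λ·(6 - 23) - 26 ≡ 12. → (23, 12)
double: tangent at (23, 12): λ = (3·23² + 18)/(2·12) ≡ 10/24. 24⁻¹ ≡ 23 (mod 29) since 24·23 = 552 ≡ 1, so λ ≡ 10·23 ≡ 27.
  x = λ² - 23 - 23 = 729 - 46 ≡ 16; y = λ·(23 - 16) - 12 ≡ 3. → (16, 3)
add P: (16, 3) + (6, 26). λ = (26 - 3)/(6 - 16) ≡ 23/19 mod 29. 19⁻¹ ≡ 26 (mod 29) since 19·26 = 494 ≡ 1, so λ ≡ 18.
  x = λ² - 16 - 6 = 324 - 22 ≡ 12; y = λ·(16 - 12) - 3 ≡ 11. → (12, 11)
double: tangent at (12, 11): λ = (3·12² + 18)/(2·11) ≡ 15/22. 22⁻¹ ≡ 4 (mod 29) since 22·4 = 88 ≡ 1, so λ ≡ 15·4 ≡ 2.
  x = λ² - 12 - 12 = 4 - 24 ≡ 9; y = λ·(12 - 9) - 11 ≡ 24. → (9, 24)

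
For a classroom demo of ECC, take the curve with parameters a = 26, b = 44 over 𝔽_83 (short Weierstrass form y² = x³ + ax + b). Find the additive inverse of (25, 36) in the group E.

(25, 47)

-(25, 36) = (25, -36 mod 83) = (25, 47).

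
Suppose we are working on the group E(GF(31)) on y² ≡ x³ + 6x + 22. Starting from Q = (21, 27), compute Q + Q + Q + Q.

Double-and-add on 4 = (100)₂. Start with Q = (21, 27) for the leading 1-bit.
double: tangent at (21, 27): λ = (3·21² + 6)/(2·27) ≡ 27/23. 23⁻¹ ≡ 27 (mod 31) since 23·27 = 621 ≡ 1, so λ ≡ 27·27 ≡ 16.
  x = λ² - 21 - 21 = 256 - 42 ≡ 28; y = λ·(21 - 28) - 27 ≡ 16. → (28, 16)
double: tangent at (28, 16): λ = (3·28² + 6)/(2·16) ≡ 2/1. 1⁻¹ ≡ 1 (mod 31) since 1·1 = 1 ≡ 1, so λ ≡ 2·1 ≡ 2.
  x = λ² - 28 - 28 = 4 - 56 ≡ 10; y = λ·(28 - 10) - 16 ≡ 20. → (10, 20)

(10, 20)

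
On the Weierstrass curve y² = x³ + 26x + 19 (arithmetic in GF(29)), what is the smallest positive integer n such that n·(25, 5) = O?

8

2P: tangent at (25, 5): λ = (3·25² + 26)/(2·5) ≡ 16/10. 10⁻¹ ≡ 3 (mod 29), so λ ≡ 16·3 ≡ 19.
  x = λ² - 25 - 25 = 361 - 50 ≡ 21; y = λ·(25 - 21) - 5 ≡ 13. → (21, 13)
3P: (21, 13) + (25, 5). λ = (5 - 13)/(25 - 21) ≡ 21/4 mod 29. 4⁻¹ ≡ 22 (mod 29), so λ ≡ 27.
  x = λ² - 21 - 25 = 729 - 46 ≡ 16; y = λ·(21 - 16) - 13 ≡ 6. → (16, 6)
4P: (16, 6) + (25, 5). λ = (5 - 6)/(25 - 16) ≡ 28/9 mod 29. 9⁻¹ ≡ 13 (mod 29) since 9·13 = 117 ≡ 1, so λ ≡ 16.
  x = λ² - 16 - 25 = 256 - 41 ≡ 12; y = λ·(16 - 12) - 6 ≡ 0. → (12, 0)
5P: (12, 0) + (25, 5). λ = (5 - 0)/(25 - 12) ≡ 5/13 mod 29. 13⁻¹ ≡ 9 (mod 29), so λ ≡ 16.
  x = λ² - 12 - 25 = 256 - 37 ≡ 16; y = λ·(12 - 16) - 0 ≡ 23. → (16, 23)
6P: (16, 23) + (25, 5). λ = (5 - 23)/(25 - 16) ≡ 11/9 mod 29. 9⁻¹ ≡ 13 (mod 29), so λ ≡ 27.
  x = λ² - 16 - 25 = 729 - 41 ≡ 21; y = λ·(16 - 21) - 23 ≡ 16. → (21, 16)
7P: (21, 16) + (25, 5). λ = (5 - 16)/(25 - 21) ≡ 18/4 mod 29. 4⁻¹ ≡ 22 (mod 29), so λ ≡ 19.
  x = λ² - 21 - 25 = 361 - 46 ≡ 25; y = λ·(21 - 25) - 16 ≡ 24. → (25, 24)
8P: (25, 24) + (25, 5): same x and y₁ ≡ -y₂, so the sum is O.
8P = O, so the order is 8.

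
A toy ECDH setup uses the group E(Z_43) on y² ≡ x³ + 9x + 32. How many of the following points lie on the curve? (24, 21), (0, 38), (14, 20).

(24, 21): 21² ≡ 11, rhs ≡ 11 → on.
(0, 38): 38² ≡ 25, rhs ≡ 32 → off.
(14, 20): 20² ≡ 13, rhs ≡ 21 → off.

1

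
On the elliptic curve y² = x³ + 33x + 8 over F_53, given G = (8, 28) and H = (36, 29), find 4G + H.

First 4G:
Repeated addition: build up to 4G.
2G: tangent at (8, 28): λ = (3·8² + 33)/(2·28) ≡ 13/3. 3⁻¹ ≡ 18 (mod 53), so λ ≡ 13·18 ≡ 22.
  x = λ² - 8 - 8 = 484 - 16 ≡ 44; y = λ·(8 - 44) - 28 ≡ 28. → (44, 28)
3G: (44, 28) + (8, 28). λ = (28 - 28)/(8 - 44) ≡ 0/17 mod 53. 17⁻¹ ≡ 25 (mod 53), so λ ≡ 0.
  x = λ² - 44 - 8 = 0 - 52 ≡ 1; y = λ·(44 - 1) - 28 ≡ 25. → (1, 25)
4G: (1, 25) + (8, 28). λ = (28 - 25)/(8 - 1) ≡ 3/7 mod 53. 7⁻¹ ≡ 38 (mod 53) since 7·38 = 266 ≡ 1, so λ ≡ 8.
  x = λ² - 1 - 8 = 64 - 9 ≡ 2; y = λ·(1 - 2) - 25 ≡ 20. → (2, 20)
4G = (2, 20).
Finally 4G + H:
(2, 20) + (36, 29). λ = (29 - 20)/(36 - 2) ≡ 9/34 mod 53. 34⁻¹ ≡ 39 (mod 53) since 34·39 = 1326 ≡ 1, so λ ≡ 33.
  x = λ² - 2 - 36 = 1089 - 38 ≡ 44; y = λ·(2 - 44) - 20 ≡ 25. → (44, 25)

(44, 25)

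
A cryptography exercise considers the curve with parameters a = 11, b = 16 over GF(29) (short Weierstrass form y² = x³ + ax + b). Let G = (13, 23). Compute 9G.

Repeated addition: build up to 9G.
2G: tangent at (13, 23): λ = (3·13² + 11)/(2·23) ≡ 25/17. 17⁻¹ ≡ 12 (mod 29), so λ ≡ 25·12 ≡ 10.
  x = λ² - 13 - 13 = 100 - 26 ≡ 16; y = λ·(13 - 16) - 23 ≡ 5. → (16, 5)
3G: (16, 5) + (13, 23). λ = (23 - 5)/(13 - 16) ≡ 18/26 mod 29. 26⁻¹ ≡ 19 (mod 29) since 26·19 = 494 ≡ 1, so λ ≡ 23.
  x = λ² - 16 - 13 = 529 - 29 ≡ 7; y = λ·(16 - 7) - 5 ≡ 28. → (7, 28)
4G: (7, 28) + (13, 23). λ = (23 - 28)/(13 - 7) ≡ 24/6 mod 29. 6⁻¹ ≡ 5 (mod 29), so λ ≡ 4.
  x = λ² - 7 - 13 = 16 - 20 ≡ 25; y = λ·(7 - 25) - 28 ≡ 16. → (25, 16)
5G: (25, 16) + (13, 23). λ = (23 - 16)/(13 - 25) ≡ 7/17 mod 29. 17⁻¹ ≡ 12 (mod 29), so λ ≡ 26.
  x = λ² - 25 - 13 = 676 - 38 ≡ 0; y = λ·(25 - 0) - 16 ≡ 25. → (0, 25)
6G: (0, 25) + (13, 23). λ = (23 - 25)/(13 - 0) ≡ 27/13 mod 29. 13⁻¹ ≡ 9 (mod 29), so λ ≡ 11.
  x = λ² - 0 - 13 = 121 - 13 ≡ 21; y = λ·(0 - 21) - 25 ≡ 5. → (21, 5)
7G: (21, 5) + (13, 23). λ = (23 - 5)/(13 - 21) ≡ 18/21 mod 29. 21⁻¹ ≡ 18 (mod 29), so λ ≡ 5.
  x = λ² - 21 - 13 = 25 - 34 ≡ 20; y = λ·(21 - 20) - 5 ≡ 0. → (20, 0)
8G: (20, 0) + (13, 23). λ = (23 - 0)/(13 - 20) ≡ 23/22 mod 29. 22⁻¹ ≡ 4 (mod 29) since 22·4 = 88 ≡ 1, so λ ≡ 5.
  x = λ² - 20 - 13 = 25 - 33 ≡ 21; y = λ·(20 - 21) - 0 ≡ 24. → (21, 24)
9G: (21, 24) + (13, 23). λ = (23 - 24)/(13 - 21) ≡ 28/21 mod 29. 21⁻¹ ≡ 18 (mod 29) since 21·18 = 378 ≡ 1, so λ ≡ 11.
  x = λ² - 21 - 13 = 121 - 34 ≡ 0; y = λ·(21 - 0) - 24 ≡ 4. → (0, 4)

(0, 4)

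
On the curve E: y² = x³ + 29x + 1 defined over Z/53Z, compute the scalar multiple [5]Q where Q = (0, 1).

Repeated addition: build up to 5Q.
2Q: tangent at (0, 1): λ = (3·0² + 29)/(2·1) ≡ 29/2. 2⁻¹ ≡ 27 (mod 53) since 2·27 = 54 ≡ 1, so λ ≡ 29·27 ≡ 41.
  x = λ² - 0 - 0 = 1681 - 0 ≡ 38; y = λ·(0 - 38) - 1 ≡ 31. → (38, 31)
3Q: (38, 31) + (0, 1). λ = (1 - 31)/(0 - 38) ≡ 23/15 mod 53. 15⁻¹ ≡ 46 (mod 53), so λ ≡ 51.
  x = λ² - 38 - 0 = 2601 - 38 ≡ 19; y = λ·(38 - 19) - 31 ≡ 37. → (19, 37)
4Q: (19, 37) + (0, 1). λ = (1 - 37)/(0 - 19) ≡ 17/34 mod 53. 34⁻¹ ≡ 39 (mod 53), so λ ≡ 27.
  x = λ² - 19 - 0 = 729 - 19 ≡ 21; y = λ·(19 - 21) - 37 ≡ 15. → (21, 15)
5Q: (21, 15) + (0, 1). λ = (1 - 15)/(0 - 21) ≡ 39/32 mod 53. 32⁻¹ ≡ 5 (mod 53), so λ ≡ 36.
  x = λ² - 21 - 0 = 1296 - 21 ≡ 3; y = λ·(21 - 3) - 15 ≡ 50. → (3, 50)

(3, 50)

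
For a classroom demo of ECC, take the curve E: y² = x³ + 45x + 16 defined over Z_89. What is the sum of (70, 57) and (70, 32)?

O

The two points share x = 70 and their y-coordinates satisfy 57 + 32 ≡ 0 (mod 89), so they are inverses. Their sum is the point at infinity.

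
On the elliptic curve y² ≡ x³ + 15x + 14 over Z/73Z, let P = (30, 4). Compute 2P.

(48, 1)

tangent at (30, 4): λ = (3·30² + 15)/(2·4) ≡ 14/8. 8⁻¹ ≡ 64 (mod 73) since 8·64 = 512 ≡ 1, so λ ≡ 14·64 ≡ 20.
  x = λ² - 30 - 30 = 400 - 60 ≡ 48; y = λ·(30 - 48) - 4 ≡ 1. → (48, 1)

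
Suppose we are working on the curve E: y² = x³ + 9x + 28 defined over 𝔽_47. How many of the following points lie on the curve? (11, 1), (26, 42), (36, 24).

2

(11, 1): 1² ≡ 1, rhs ≡ 1 → on.
(26, 42): 42² ≡ 25, rhs ≡ 25 → on.
(36, 24): 24² ≡ 12, rhs ≡ 8 → off.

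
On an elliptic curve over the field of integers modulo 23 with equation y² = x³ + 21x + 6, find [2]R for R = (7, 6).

tangent at (7, 6): λ = (3·7² + 21)/(2·6) ≡ 7/12. 12⁻¹ ≡ 2 (mod 23) since 12·2 = 24 ≡ 1, so λ ≡ 7·2 ≡ 14.
  x = λ² - 7 - 7 = 196 - 14 ≡ 21; y = λ·(7 - 21) - 6 ≡ 5. → (21, 5)

(21, 5)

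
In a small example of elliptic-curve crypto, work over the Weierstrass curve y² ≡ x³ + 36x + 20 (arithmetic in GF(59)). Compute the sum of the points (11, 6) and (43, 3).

(56, 48)

(11, 6) + (43, 3). λ = (3 - 6)/(43 - 11) ≡ 56/32 mod 59. 32⁻¹ ≡ 24 (mod 59), so λ ≡ 46.
  x = λ² - 11 - 43 = 2116 - 54 ≡ 56; y = λ·(11 - 56) - 6 ≡ 48. → (56, 48)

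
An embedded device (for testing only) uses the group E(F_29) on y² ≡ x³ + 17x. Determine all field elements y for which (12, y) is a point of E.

none

x³ + 17x + 0 = 1932 ≡ 18 (mod 29).
18 is a non-residue mod 29; no y exists.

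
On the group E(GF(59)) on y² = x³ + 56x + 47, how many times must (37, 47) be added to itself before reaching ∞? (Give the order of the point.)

2P: tangent at (37, 47): λ = (3·37² + 56)/(2·47) ≡ 33/35. 35⁻¹ ≡ 27 (mod 59) since 35·27 = 945 ≡ 1, so λ ≡ 33·27 ≡ 6.
  x = λ² - 37 - 37 = 36 - 74 ≡ 21; y = λ·(37 - 21) - 47 ≡ 49. → (21, 49)
3P: (21, 49) + (37, 47). λ = (47 - 49)/(37 - 21) ≡ 57/16 mod 59. 16⁻¹ ≡ 48 (mod 59), so λ ≡ 22.
  x = λ² - 21 - 37 = 484 - 58 ≡ 13; y = λ·(21 - 13) - 49 ≡ 9. → (13, 9)
4P: (13, 9) + (37, 47). λ = (47 - 9)/(37 - 13) ≡ 38/24 mod 59. 24⁻¹ ≡ 32 (mod 59), so λ ≡ 36.
  x = λ² - 13 - 37 = 1296 - 50 ≡ 7; y = λ·(13 - 7) - 9 ≡ 30. → (7, 30)
5P: (7, 30) + (37, 47). λ = (47 - 30)/(37 - 7) ≡ 17/30 mod 59. 30⁻¹ ≡ 2 (mod 59), so λ ≡ 34.
  x = λ² - 7 - 37 = 1156 - 44 ≡ 50; y = λ·(7 - 50) - 30 ≡ 42. → (50, 42)
6P: (50, 42) + (37, 47). λ = (47 - 42)/(37 - 50) ≡ 5/46 mod 59. 46⁻¹ ≡ 9 (mod 59), so λ ≡ 45.
  x = λ² - 50 - 37 = 2025 - 87 ≡ 50; y = λ·(50 - 50) - 42 ≡ 17. → (50, 17)
7P: (50, 17) + (37, 47). λ = (47 - 17)/(37 - 50) ≡ 30/46 mod 59. 46⁻¹ ≡ 9 (mod 59), so λ ≡ 34.
  x = λ² - 50 - 37 = 1156 - 87 ≡ 7; y = λ·(50 - 7) - 17 ≡ 29. → (7, 29)
8P: (7, 29) + (37, 47). λ = (47 - 29)/(37 - 7) ≡ 18/30 mod 59. 30⁻¹ ≡ 2 (mod 59), so λ ≡ 36.
  x = λ² - 7 - 37 = 1296 - 44 ≡ 13; y = λ·(7 - 13) - 29 ≡ 50. → (13, 50)
9P: (13, 50) + (37, 47). λ = (47 - 50)/(37 - 13) ≡ 56/24 mod 59. 24⁻¹ ≡ 32 (mod 59), so λ ≡ 22.
  x = λ² - 13 - 37 = 484 - 50 ≡ 21; y = λ·(13 - 21) - 50 ≡ 10. → (21, 10)
10P: (21, 10) + (37, 47). λ = (47 - 10)/(37 - 21) ≡ 37/16 mod 59. 16⁻¹ ≡ 48 (mod 59), so λ ≡ 6.
  x = λ² - 21 - 37 = 36 - 58 ≡ 37; y = λ·(21 - 37) - 10 ≡ 12. → (37, 12)
11P: (37, 12) + (37, 47): same x and y₁ ≡ -y₂, so the sum is ∞.
11P = ∞, so the order is 11.

11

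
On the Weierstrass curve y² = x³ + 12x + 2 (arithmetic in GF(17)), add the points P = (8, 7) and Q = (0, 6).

(13, 3)

(8, 7) + (0, 6). λ = (6 - 7)/(0 - 8) ≡ 16/9 mod 17. 9⁻¹ ≡ 2 (mod 17) since 9·2 = 18 ≡ 1, so λ ≡ 15.
  x = λ² - 8 - 0 = 225 - 8 ≡ 13; y = λ·(8 - 13) - 7 ≡ 3. → (13, 3)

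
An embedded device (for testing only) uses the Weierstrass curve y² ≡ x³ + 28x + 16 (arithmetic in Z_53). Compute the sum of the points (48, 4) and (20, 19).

(32, 48)

(48, 4) + (20, 19). λ = (19 - 4)/(20 - 48) ≡ 15/25 mod 53. 25⁻¹ ≡ 17 (mod 53), so λ ≡ 43.
  x = λ² - 48 - 20 = 1849 - 68 ≡ 32; y = λ·(48 - 32) - 4 ≡ 48. → (32, 48)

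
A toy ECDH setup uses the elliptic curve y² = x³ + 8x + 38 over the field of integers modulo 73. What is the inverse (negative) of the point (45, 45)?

-(45, 45) = (45, -45 mod 73) = (45, 28).

(45, 28)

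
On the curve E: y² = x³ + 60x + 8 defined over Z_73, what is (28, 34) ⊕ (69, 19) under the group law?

(52, 46)

(28, 34) + (69, 19). λ = (19 - 34)/(69 - 28) ≡ 58/41 mod 73. 41⁻¹ ≡ 57 (mod 73), so λ ≡ 21.
  x = λ² - 28 - 69 = 441 - 97 ≡ 52; y = λ·(28 - 52) - 34 ≡ 46. → (52, 46)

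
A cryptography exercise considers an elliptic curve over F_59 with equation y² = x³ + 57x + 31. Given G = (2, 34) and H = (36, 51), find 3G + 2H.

First 3G:
Repeated addition: build up to 3G.
2G: tangent at (2, 34): λ = (3·2² + 57)/(2·34) ≡ 10/9. 9⁻¹ ≡ 46 (mod 59) since 9·46 = 414 ≡ 1, so λ ≡ 10·46 ≡ 47.
  x = λ² - 2 - 2 = 2209 - 4 ≡ 22; y = λ·(2 - 22) - 34 ≡ 29. → (22, 29)
3G: (22, 29) + (2, 34). λ = (34 - 29)/(2 - 22) ≡ 5/39 mod 59. 39⁻¹ ≡ 56 (mod 59), so λ ≡ 44.
  x = λ² - 22 - 2 = 1936 - 24 ≡ 24; y = λ·(22 - 24) - 29 ≡ 1. → (24, 1)
3G = (24, 1).
Next 2H:
Repeated addition: build up to 2H.
2H: tangent at (36, 51): λ = (3·36² + 57)/(2·51) ≡ 51/43. 43⁻¹ ≡ 11 (mod 59), so λ ≡ 51·11 ≡ 30.
  x = λ² - 36 - 36 = 900 - 72 ≡ 2; y = λ·(36 - 2) - 51 ≡ 25. → (2, 25)
2H = (2, 25).
Finally 3G + 2H:
(24, 1) + (2, 25). λ = (25 - 1)/(2 - 24) ≡ 24/37 mod 59. 37⁻¹ ≡ 8 (mod 59) since 37·8 = 296 ≡ 1, so λ ≡ 15.
  x = λ² - 24 - 2 = 225 - 26 ≡ 22; y = λ·(24 - 22) - 1 ≡ 29. → (22, 29)

(22, 29)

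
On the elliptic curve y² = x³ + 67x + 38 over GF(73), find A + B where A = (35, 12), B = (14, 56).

(61, 39)

(35, 12) + (14, 56). λ = (56 - 12)/(14 - 35) ≡ 44/52 mod 73. 52⁻¹ ≡ 66 (mod 73), so λ ≡ 57.
  x = λ² - 35 - 14 = 3249 - 49 ≡ 61; y = λ·(35 - 61) - 12 ≡ 39. → (61, 39)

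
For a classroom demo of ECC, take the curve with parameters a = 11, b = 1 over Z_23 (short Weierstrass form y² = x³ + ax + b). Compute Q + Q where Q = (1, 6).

tangent at (1, 6): λ = (3·1² + 11)/(2·6) ≡ 14/12. 12⁻¹ ≡ 2 (mod 23) since 12·2 = 24 ≡ 1, so λ ≡ 14·2 ≡ 5.
  x = λ² - 1 - 1 = 25 - 2 ≡ 0; y = λ·(1 - 0) - 6 ≡ 22. → (0, 22)

(0, 22)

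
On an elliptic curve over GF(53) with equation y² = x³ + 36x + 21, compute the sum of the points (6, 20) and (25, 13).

(33, 29)

(6, 20) + (25, 13). λ = (13 - 20)/(25 - 6) ≡ 46/19 mod 53. 19⁻¹ ≡ 14 (mod 53) since 19·14 = 266 ≡ 1, so λ ≡ 8.
  x = λ² - 6 - 25 = 64 - 31 ≡ 33; y = λ·(6 - 33) - 20 ≡ 29. → (33, 29)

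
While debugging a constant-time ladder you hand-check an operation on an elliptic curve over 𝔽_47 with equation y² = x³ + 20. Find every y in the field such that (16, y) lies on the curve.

x³ + 0x + 20 = 4116 ≡ 27 (mod 47).
Square roots of 27 mod 47: 11 and 36 (since 11² = 121 ≡ 27).

11, 36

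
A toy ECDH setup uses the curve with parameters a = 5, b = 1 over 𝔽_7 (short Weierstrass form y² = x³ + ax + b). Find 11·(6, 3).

Write G = (6, 3).
Double-and-add on 11 = (1011)₂. Start with G = (6, 3) for the leading 1-bit.
double: tangent at (6, 3): λ = (3·6² + 5)/(2·3) ≡ 1/6. 6⁻¹ ≡ 6 (mod 7), so λ ≡ 1·6 ≡ 6.
  x = λ² - 6 - 6 = 36 - 12 ≡ 3; y = λ·(6 - 3) - 3 ≡ 1. → (3, 1)
double: tangent at (3, 1): λ = (3·3² + 5)/(2·1) ≡ 4/2. 2⁻¹ ≡ 4 (mod 7), so λ ≡ 4·4 ≡ 2.
  x = λ² - 3 - 3 = 4 - 6 ≡ 5; y = λ·(3 - 5) - 1 ≡ 2. → (5, 2)
add G: (5, 2) + (6, 3). λ = (3 - 2)/(6 - 5) ≡ 1/1 mod 7. 1⁻¹ ≡ 1 (mod 7), so λ ≡ 1.
  x = λ² - 5 - 6 = 1 - 11 ≡ 4; y = λ·(5 - 4) - 2 ≡ 6. → (4, 6)
double: tangent at (4, 6): λ = (3·4² + 5)/(2·6) ≡ 4/5. 5⁻¹ ≡ 3 (mod 7), so λ ≡ 4·3 ≡ 5.
  x = λ² - 4 - 4 = 25 - 8 ≡ 3; y = λ·(4 - 3) - 6 ≡ 6. → (3, 6)
add G: (3, 6) + (6, 3). λ = (3 - 6)/(6 - 3) ≡ 4/3 mod 7. 3⁻¹ ≡ 5 (mod 7) since 3·5 = 15 ≡ 1, so λ ≡ 6.
  x = λ² - 3 - 6 = 36 - 9 ≡ 6; y = λ·(3 - 6) - 6 ≡ 4. → (6, 4)

(6, 4)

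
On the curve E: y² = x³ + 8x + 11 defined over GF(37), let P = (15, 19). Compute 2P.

(0, 14)

tangent at (15, 19): λ = (3·15² + 8)/(2·19) ≡ 17/1. 1⁻¹ ≡ 1 (mod 37) since 1·1 = 1 ≡ 1, so λ ≡ 17·1 ≡ 17.
  x = λ² - 15 - 15 = 289 - 30 ≡ 0; y = λ·(15 - 0) - 19 ≡ 14. → (0, 14)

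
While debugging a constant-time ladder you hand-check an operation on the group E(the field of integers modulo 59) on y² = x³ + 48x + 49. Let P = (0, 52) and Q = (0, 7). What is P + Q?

O

The two points share x = 0 and their y-coordinates satisfy 52 + 7 ≡ 0 (mod 59), so they are inverses. Their sum is 𝒪.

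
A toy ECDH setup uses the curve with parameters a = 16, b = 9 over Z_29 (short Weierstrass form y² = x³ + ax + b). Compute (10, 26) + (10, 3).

The two points share x = 10 and their y-coordinates satisfy 26 + 3 ≡ 0 (mod 29), so they are inverses. Their sum is O.

O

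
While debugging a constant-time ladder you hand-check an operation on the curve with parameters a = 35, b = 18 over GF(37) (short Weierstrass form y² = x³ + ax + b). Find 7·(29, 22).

Write P = (29, 22).
Double-and-add on 7 = (111)₂. Start with P = (29, 22) for the leading 1-bit.
double: tangent at (29, 22): λ = (3·29² + 35)/(2·22) ≡ 5/7. 7⁻¹ ≡ 16 (mod 37), so λ ≡ 5·16 ≡ 6.
  x = λ² - 29 - 29 = 36 - 58 ≡ 15; y = λ·(29 - 15) - 22 ≡ 25. → (15, 25)
add P: (15, 25) + (29, 22). λ = (22 - 25)/(29 - 15) ≡ 34/14 mod 37. 14⁻¹ ≡ 8 (mod 37), so λ ≡ 13.
  x = λ² - 15 - 29 = 169 - 44 ≡ 14; y = λ·(15 - 14) - 25 ≡ 25. → (14, 25)
double: tangent at (14, 25): λ = (3·14² + 35)/(2·25) ≡ 31/13. 13⁻¹ ≡ 20 (mod 37) since 13·20 = 260 ≡ 1, so λ ≡ 31·20 ≡ 28.
  x = λ² - 14 - 14 = 784 - 28 ≡ 16; y = λ·(14 - 16) - 25 ≡ 30. → (16, 30)
add P: (16, 30) + (29, 22). λ = (22 - 30)/(29 - 16) ≡ 29/13 mod 37. 13⁻¹ ≡ 20 (mod 37) since 13·20 = 260 ≡ 1, so λ ≡ 25.
  x = λ² - 16 - 29 = 625 - 45 ≡ 25; y = λ·(16 - 25) - 30 ≡ 4. → (25, 4)

(25, 4)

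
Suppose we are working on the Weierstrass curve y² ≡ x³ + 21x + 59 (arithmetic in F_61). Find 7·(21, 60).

(21, 1)

Write P = (21, 60).
Repeated addition: build up to 7P.
2P: tangent at (21, 60): λ = (3·21² + 21)/(2·60) ≡ 2/59. 59⁻¹ ≡ 30 (mod 61), so λ ≡ 2·30 ≡ 60.
  x = λ² - 21 - 21 = 3600 - 42 ≡ 20; y = λ·(21 - 20) - 60 ≡ 0. → (20, 0)
3P: (20, 0) + (21, 60). λ = (60 - 0)/(21 - 20) ≡ 60/1 mod 61. 1⁻¹ ≡ 1 (mod 61) since 1·1 = 1 ≡ 1, so λ ≡ 60.
  x = λ² - 20 - 21 = 3600 - 41 ≡ 21; y = λ·(20 - 21) - 0 ≡ 1. → (21, 1)
4P: (21, 1) + (21, 60): same x and y₁ ≡ -y₂, so the sum is ∞.
5P: ∞ + (21, 60) = (21, 60) (identity).
6P: tangent at (21, 60): λ = (3·21² + 21)/(2·60) ≡ 2/59. 59⁻¹ ≡ 30 (mod 61) since 59·30 = 1770 ≡ 1, so λ ≡ 2·30 ≡ 60.
  x = λ² - 21 - 21 = 3600 - 42 ≡ 20; y = λ·(21 - 20) - 60 ≡ 0. → (20, 0)
7P: (20, 0) + (21, 60). λ = (60 - 0)/(21 - 20) ≡ 60/1 mod 61. 1⁻¹ ≡ 1 (mod 61), so λ ≡ 60.
  x = λ² - 20 - 21 = 3600 - 41 ≡ 21; y = λ·(20 - 21) - 0 ≡ 1. → (21, 1)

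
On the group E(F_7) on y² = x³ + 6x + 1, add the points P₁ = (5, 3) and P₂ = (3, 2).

(1, 6)

(5, 3) + (3, 2). λ = (2 - 3)/(3 - 5) ≡ 6/5 mod 7. 5⁻¹ ≡ 3 (mod 7), so λ ≡ 4.
  x = λ² - 5 - 3 = 16 - 8 ≡ 1; y = λ·(5 - 1) - 3 ≡ 6. → (1, 6)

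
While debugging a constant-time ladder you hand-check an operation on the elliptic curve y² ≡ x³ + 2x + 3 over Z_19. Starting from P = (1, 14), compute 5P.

Double-and-add on 5 = (101)₂. Start with P = (1, 14) for the leading 1-bit.
double: tangent at (1, 14): λ = (3·1² + 2)/(2·14) ≡ 5/9. 9⁻¹ ≡ 17 (mod 19), so λ ≡ 5·17 ≡ 9.
  x = λ² - 1 - 1 = 81 - 2 ≡ 3; y = λ·(1 - 3) - 14 ≡ 6. → (3, 6)
double: tangent at (3, 6): λ = (3·3² + 2)/(2·6) ≡ 10/12. 12⁻¹ ≡ 8 (mod 19) since 12·8 = 96 ≡ 1, so λ ≡ 10·8 ≡ 4.
  x = λ² - 3 - 3 = 16 - 6 ≡ 10; y = λ·(3 - 10) - 6 ≡ 4. → (10, 4)
add P: (10, 4) + (1, 14). λ = (14 - 4)/(1 - 10) ≡ 10/10 mod 19. 10⁻¹ ≡ 2 (mod 19) since 10·2 = 20 ≡ 1, so λ ≡ 1.
  x = λ² - 10 - 1 = 1 - 11 ≡ 9; y = λ·(10 - 9) - 4 ≡ 16. → (9, 16)

(9, 16)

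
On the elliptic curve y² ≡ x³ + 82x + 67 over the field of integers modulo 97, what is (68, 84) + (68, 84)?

(25, 66)

tangent at (68, 84): λ = (3·68² + 82)/(2·84) ≡ 83/71. 71⁻¹ ≡ 41 (mod 97) since 71·41 = 2911 ≡ 1, so λ ≡ 83·41 ≡ 8.
  x = λ² - 68 - 68 = 64 - 136 ≡ 25; y = λ·(68 - 25) - 84 ≡ 66. → (25, 66)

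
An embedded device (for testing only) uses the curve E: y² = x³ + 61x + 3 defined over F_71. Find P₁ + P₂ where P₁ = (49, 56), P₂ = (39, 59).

(49, 56) + (39, 59). λ = (59 - 56)/(39 - 49) ≡ 3/61 mod 71. 61⁻¹ ≡ 7 (mod 71), so λ ≡ 21.
  x = λ² - 49 - 39 = 441 - 88 ≡ 69; y = λ·(49 - 69) - 56 ≡ 21. → (69, 21)

(69, 21)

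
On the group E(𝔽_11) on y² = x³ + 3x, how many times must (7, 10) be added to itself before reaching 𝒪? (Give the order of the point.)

2P: tangent at (7, 10): λ = (3·7² + 3)/(2·10) ≡ 7/9. 9⁻¹ ≡ 5 (mod 11) since 9·5 = 45 ≡ 1, so λ ≡ 7·5 ≡ 2.
  x = λ² - 7 - 7 = 4 - 14 ≡ 1; y = λ·(7 - 1) - 10 ≡ 2. → (1, 2)
3P: (1, 2) + (7, 10). λ = (10 - 2)/(7 - 1) ≡ 8/6 mod 11. 6⁻¹ ≡ 2 (mod 11), so λ ≡ 5.
  x = λ² - 1 - 7 = 25 - 8 ≡ 6; y = λ·(1 - 6) - 2 ≡ 6. → (6, 6)
4P: (6, 6) + (7, 10). λ = (10 - 6)/(7 - 6) ≡ 4/1 mod 11. 1⁻¹ ≡ 1 (mod 11), so λ ≡ 4.
  x = λ² - 6 - 7 = 16 - 13 ≡ 3; y = λ·(6 - 3) - 6 ≡ 6. → (3, 6)
5P: (3, 6) + (7, 10). λ = (10 - 6)/(7 - 3) ≡ 4/4 mod 11. 4⁻¹ ≡ 3 (mod 11) since 4·3 = 12 ≡ 1, so λ ≡ 1.
  x = λ² - 3 - 7 = 1 - 10 ≡ 2; y = λ·(3 - 2) - 6 ≡ 6. → (2, 6)
6P: (2, 6) + (7, 10). λ = (10 - 6)/(7 - 2) ≡ 4/5 mod 11. 5⁻¹ ≡ 9 (mod 11) since 5·9 = 45 ≡ 1, so λ ≡ 3.
  x = λ² - 2 - 7 = 9 - 9 ≡ 0; y = λ·(2 - 0) - 6 ≡ 0. → (0, 0)
7P: (0, 0) + (7, 10). λ = (10 - 0)/(7 - 0) ≡ 10/7 mod 11. 7⁻¹ ≡ 8 (mod 11) since 7·8 = 56 ≡ 1, so λ ≡ 3.
  x = λ² - 0 - 7 = 9 - 7 ≡ 2; y = λ·(0 - 2) - 0 ≡ 5. → (2, 5)
8P: (2, 5) + (7, 10). λ = (10 - 5)/(7 - 2) ≡ 5/5 mod 11. 5⁻¹ ≡ 9 (mod 11), so λ ≡ 1.
  x = λ² - 2 - 7 = 1 - 9 ≡ 3; y = λ·(2 - 3) - 5 ≡ 5. → (3, 5)
9P: (3, 5) + (7, 10). λ = (10 - 5)/(7 - 3) ≡ 5/4 mod 11. 4⁻¹ ≡ 3 (mod 11), so λ ≡ 4.
  x = λ² - 3 - 7 = 16 - 10 ≡ 6; y = λ·(3 - 6) - 5 ≡ 5. → (6, 5)
10P: (6, 5) + (7, 10). λ = (10 - 5)/(7 - 6) ≡ 5/1 mod 11. 1⁻¹ ≡ 1 (mod 11), so λ ≡ 5.
  x = λ² - 6 - 7 = 25 - 13 ≡ 1; y = λ·(6 - 1) - 5 ≡ 9. → (1, 9)
11P: (1, 9) + (7, 10). λ = (10 - 9)/(7 - 1) ≡ 1/6 mod 11. 6⁻¹ ≡ 2 (mod 11), so λ ≡ 2.
  x = λ² - 1 - 7 = 4 - 8 ≡ 7; y = λ·(1 - 7) - 9 ≡ 1. → (7, 1)
12P: (7, 1) + (7, 10): same x and y₁ ≡ -y₂, so the sum is 𝒪.
12P = 𝒪, so the order is 12.

12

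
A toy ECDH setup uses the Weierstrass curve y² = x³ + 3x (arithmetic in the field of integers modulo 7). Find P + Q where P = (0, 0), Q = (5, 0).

(2, 0)

(0, 0) + (5, 0). λ = (0 - 0)/(5 - 0) ≡ 0/5 mod 7. 5⁻¹ ≡ 3 (mod 7), so λ ≡ 0.
  x = λ² - 0 - 5 = 0 - 5 ≡ 2; y = λ·(0 - 2) - 0 ≡ 0. → (2, 0)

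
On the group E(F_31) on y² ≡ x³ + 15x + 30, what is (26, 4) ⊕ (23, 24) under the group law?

(23, 7)

(26, 4) + (23, 24). λ = (24 - 4)/(23 - 26) ≡ 20/28 mod 31. 28⁻¹ ≡ 10 (mod 31), so λ ≡ 14.
  x = λ² - 26 - 23 = 196 - 49 ≡ 23; y = λ·(26 - 23) - 4 ≡ 7. → (23, 7)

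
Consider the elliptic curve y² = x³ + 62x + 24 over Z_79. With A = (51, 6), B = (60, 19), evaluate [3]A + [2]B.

(44, 3)

First 3A:
Repeated addition: build up to 3A.
2A: tangent at (51, 6): λ = (3·51² + 62)/(2·6) ≡ 44/12. 12⁻¹ ≡ 33 (mod 79) since 12·33 = 396 ≡ 1, so λ ≡ 44·33 ≡ 30.
  x = λ² - 51 - 51 = 900 - 102 ≡ 8; y = λ·(51 - 8) - 6 ≡ 20. → (8, 20)
3A: (8, 20) + (51, 6). λ = (6 - 20)/(51 - 8) ≡ 65/43 mod 79. 43⁻¹ ≡ 68 (mod 79) since 43·68 = 2924 ≡ 1, so λ ≡ 75.
  x = λ² - 8 - 51 = 5625 - 59 ≡ 36; y = λ·(8 - 36) - 20 ≡ 13. → (36, 13)
3A = (36, 13).
Next 2B:
Repeated addition: build up to 2B.
2B: tangent at (60, 19): λ = (3·60² + 62)/(2·19) ≡ 39/38. 38⁻¹ ≡ 52 (mod 79), so λ ≡ 39·52 ≡ 53.
  x = λ² - 60 - 60 = 2809 - 120 ≡ 3; y = λ·(60 - 3) - 19 ≡ 0. → (3, 0)
2B = (3, 0).
Finally 3A + 2B:
(36, 13) + (3, 0). λ = (0 - 13)/(3 - 36) ≡ 66/46 mod 79. 46⁻¹ ≡ 67 (mod 79), so λ ≡ 77.
  x = λ² - 36 - 3 = 5929 - 39 ≡ 44; y = λ·(36 - 44) - 13 ≡ 3. → (44, 3)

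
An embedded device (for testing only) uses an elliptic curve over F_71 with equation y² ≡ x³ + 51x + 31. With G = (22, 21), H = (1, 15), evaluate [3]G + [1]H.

(22, 21)

First 3G:
Repeated addition: build up to 3G.
2G: tangent at (22, 21): λ = (3·22² + 51)/(2·21) ≡ 12/42. 42⁻¹ ≡ 22 (mod 71) since 42·22 = 924 ≡ 1, so λ ≡ 12·22 ≡ 51.
  x = λ² - 22 - 22 = 2601 - 44 ≡ 1; y = λ·(22 - 1) - 21 ≡ 56. → (1, 56)
3G: (1, 56) + (22, 21). λ = (21 - 56)/(22 - 1) ≡ 36/21 mod 71. 21⁻¹ ≡ 44 (mod 71), so λ ≡ 22.
  x = λ² - 1 - 22 = 484 - 23 ≡ 35; y = λ·(1 - 35) - 56 ≡ 48. → (35, 48)
3G = (35, 48).
Finally 3G + H:
(35, 48) + (1, 15). λ = (15 - 48)/(1 - 35) ≡ 38/37 mod 71. 37⁻¹ ≡ 48 (mod 71) since 37·48 = 1776 ≡ 1, so λ ≡ 49.
  x = λ² - 35 - 1 = 2401 - 36 ≡ 22; y = λ·(35 - 22) - 48 ≡ 21. → (22, 21)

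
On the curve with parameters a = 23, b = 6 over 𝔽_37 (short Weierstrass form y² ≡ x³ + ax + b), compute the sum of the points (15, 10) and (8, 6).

(3, 18)

(15, 10) + (8, 6). λ = (6 - 10)/(8 - 15) ≡ 33/30 mod 37. 30⁻¹ ≡ 21 (mod 37) since 30·21 = 630 ≡ 1, so λ ≡ 27.
  x = λ² - 15 - 8 = 729 - 23 ≡ 3; y = λ·(15 - 3) - 10 ≡ 18. → (3, 18)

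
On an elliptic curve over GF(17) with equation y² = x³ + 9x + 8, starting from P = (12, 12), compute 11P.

Repeated addition: build up to 11P.
2P: tangent at (12, 12): λ = (3·12² + 9)/(2·12) ≡ 16/7. 7⁻¹ ≡ 5 (mod 17), so λ ≡ 16·5 ≡ 12.
  x = λ² - 12 - 12 = 144 - 24 ≡ 1; y = λ·(12 - 1) - 12 ≡ 1. → (1, 1)
3P: (1, 1) + (12, 12). λ = (12 - 1)/(12 - 1) ≡ 11/11 mod 17. 11⁻¹ ≡ 14 (mod 17) since 11·14 = 154 ≡ 1, so λ ≡ 1.
  x = λ² - 1 - 12 = 1 - 13 ≡ 5; y = λ·(1 - 5) - 1 ≡ 12. → (5, 12)
4P: (5, 12) + (12, 12). λ = (12 - 12)/(12 - 5) ≡ 0/7 mod 17. 7⁻¹ ≡ 5 (mod 17), so λ ≡ 0.
  x = λ² - 5 - 12 = 0 - 17 ≡ 0; y = λ·(5 - 0) - 12 ≡ 5. → (0, 5)
5P: (0, 5) + (12, 12). λ = (12 - 5)/(12 - 0) ≡ 7/12 mod 17. 12⁻¹ ≡ 10 (mod 17) since 12·10 = 120 ≡ 1, so λ ≡ 2.
  x = λ² - 0 - 12 = 4 - 12 ≡ 9; y = λ·(0 - 9) - 5 ≡ 11. → (9, 11)
6P: (9, 11) + (12, 12). λ = (12 - 11)/(12 - 9) ≡ 1/3 mod 17. 3⁻¹ ≡ 6 (mod 17) since 3·6 = 18 ≡ 1, so λ ≡ 6.
  x = λ² - 9 - 12 = 36 - 21 ≡ 15; y = λ·(9 - 15) - 11 ≡ 4. → (15, 4)
7P: (15, 4) + (12, 12). λ = (12 - 4)/(12 - 15) ≡ 8/14 mod 17. 14⁻¹ ≡ 11 (mod 17), so λ ≡ 3.
  x = λ² - 15 - 12 = 9 - 27 ≡ 16; y = λ·(15 - 16) - 4 ≡ 10. → (16, 10)
8P: (16, 10) + (12, 12). λ = (12 - 10)/(12 - 16) ≡ 2/13 mod 17. 13⁻¹ ≡ 4 (mod 17) since 13·4 = 52 ≡ 1, so λ ≡ 8.
  x = λ² - 16 - 12 = 64 - 28 ≡ 2; y = λ·(16 - 2) - 10 ≡ 0. → (2, 0)
9P: (2, 0) + (12, 12). λ = (12 - 0)/(12 - 2) ≡ 12/10 mod 17. 10⁻¹ ≡ 12 (mod 17), so λ ≡ 8.
  x = λ² - 2 - 12 = 64 - 14 ≡ 16; y = λ·(2 - 16) - 0 ≡ 7. → (16, 7)
10P: (16, 7) + (12, 12). λ = (12 - 7)/(12 - 16) ≡ 5/13 mod 17. 13⁻¹ ≡ 4 (mod 17), so λ ≡ 3.
  x = λ² - 16 - 12 = 9 - 28 ≡ 15; y = λ·(16 - 15) - 7 ≡ 13. → (15, 13)
11P: (15, 13) + (12, 12). λ = (12 - 13)/(12 - 15) ≡ 16/14 mod 17. 14⁻¹ ≡ 11 (mod 17), so λ ≡ 6.
  x = λ² - 15 - 12 = 36 - 27 ≡ 9; y = λ·(15 - 9) - 13 ≡ 6. → (9, 6)

(9, 6)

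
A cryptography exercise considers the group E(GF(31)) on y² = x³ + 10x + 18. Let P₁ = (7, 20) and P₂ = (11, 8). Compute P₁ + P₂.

(22, 25)

(7, 20) + (11, 8). λ = (8 - 20)/(11 - 7) ≡ 19/4 mod 31. 4⁻¹ ≡ 8 (mod 31), so λ ≡ 28.
  x = λ² - 7 - 11 = 784 - 18 ≡ 22; y = λ·(7 - 22) - 20 ≡ 25. → (22, 25)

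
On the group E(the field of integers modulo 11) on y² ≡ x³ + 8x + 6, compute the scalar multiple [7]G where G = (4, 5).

Repeated addition: build up to 7G.
2G: tangent at (4, 5): λ = (3·4² + 8)/(2·5) ≡ 1/10. 10⁻¹ ≡ 10 (mod 11) since 10·10 = 100 ≡ 1, so λ ≡ 1·10 ≡ 10.
  x = λ² - 4 - 4 = 100 - 8 ≡ 4; y = λ·(4 - 4) - 5 ≡ 6. → (4, 6)
3G: (4, 6) + (4, 5): same x and y₁ ≡ -y₂, so the sum is O.
4G: O + (4, 5) = (4, 5) (identity).
5G: tangent at (4, 5): λ = (3·4² + 8)/(2·5) ≡ 1/10. 10⁻¹ ≡ 10 (mod 11) since 10·10 = 100 ≡ 1, so λ ≡ 1·10 ≡ 10.
  x = λ² - 4 - 4 = 100 - 8 ≡ 4; y = λ·(4 - 4) - 5 ≡ 6. → (4, 6)
6G: (4, 6) + (4, 5): same x and y₁ ≡ -y₂, so the sum is O.
7G: O + (4, 5) = (4, 5) (identity).

(4, 5)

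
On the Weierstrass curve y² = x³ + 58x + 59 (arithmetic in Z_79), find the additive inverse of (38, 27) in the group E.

-(38, 27) = (38, -27 mod 79) = (38, 52).

(38, 52)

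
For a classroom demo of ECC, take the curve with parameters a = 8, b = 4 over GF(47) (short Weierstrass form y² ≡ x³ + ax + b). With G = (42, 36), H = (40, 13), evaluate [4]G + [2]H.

(3, 33)

First 4G:
Double-and-add on 4 = (100)₂. Start with G = (42, 36) for the leading 1-bit.
double: tangent at (42, 36): λ = (3·42² + 8)/(2·36) ≡ 36/25. 25⁻¹ ≡ 32 (mod 47) since 25·32 = 800 ≡ 1, so λ ≡ 36·32 ≡ 24.
  x = λ² - 42 - 42 = 576 - 84 ≡ 22; y = λ·(42 - 22) - 36 ≡ 21. → (22, 21)
double: tangent at (22, 21): λ = (3·22² + 8)/(2·21) ≡ 3/42. 42⁻¹ ≡ 28 (mod 47), so λ ≡ 3·28 ≡ 37.
  x = λ² - 22 - 22 = 1369 - 44 ≡ 9; y = λ·(22 - 9) - 21 ≡ 37. → (9, 37)
4G = (9, 37).
Next 2H:
Repeated addition: build up to 2H.
2H: tangent at (40, 13): λ = (3·40² + 8)/(2·13) ≡ 14/26. 26⁻¹ ≡ 38 (mod 47) since 26·38 = 988 ≡ 1, so λ ≡ 14·38 ≡ 15.
  x = λ² - 40 - 40 = 225 - 80 ≡ 4; y = λ·(40 - 4) - 13 ≡ 10. → (4, 10)
2H = (4, 10).
Finally 4G + 2H:
(9, 37) + (4, 10). λ = (10 - 37)/(4 - 9) ≡ 20/42 mod 47. 42⁻¹ ≡ 28 (mod 47), so λ ≡ 43.
  x = λ² - 9 - 4 = 1849 - 13 ≡ 3; y = λ·(9 - 3) - 37 ≡ 33. → (3, 33)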